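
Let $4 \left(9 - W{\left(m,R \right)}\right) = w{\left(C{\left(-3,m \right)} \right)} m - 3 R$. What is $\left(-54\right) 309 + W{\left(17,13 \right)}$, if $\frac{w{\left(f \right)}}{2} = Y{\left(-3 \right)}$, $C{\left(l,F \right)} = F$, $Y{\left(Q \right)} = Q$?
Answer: $- \frac{66567}{4} \approx -16642.0$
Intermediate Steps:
$w{\left(f \right)} = -6$ ($w{\left(f \right)} = 2 \left(-3\right) = -6$)
$W{\left(m,R \right)} = 9 + \frac{3 m}{2} + \frac{3 R}{4}$ ($W{\left(m,R \right)} = 9 - \frac{- 6 m - 3 R}{4} = 9 + \left(\frac{3 m}{2} + \frac{3 R}{4}\right) = 9 + \frac{3 m}{2} + \frac{3 R}{4}$)
$\left(-54\right) 309 + W{\left(17,13 \right)} = \left(-54\right) 309 + \left(9 + \frac{3}{2} \cdot 17 + \frac{3}{4} \cdot 13\right) = -16686 + \left(9 + \frac{51}{2} + \frac{39}{4}\right) = -16686 + \frac{177}{4} = - \frac{66567}{4}$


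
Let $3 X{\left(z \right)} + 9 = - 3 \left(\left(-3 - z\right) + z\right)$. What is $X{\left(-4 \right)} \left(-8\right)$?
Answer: $0$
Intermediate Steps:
$X{\left(z \right)} = 0$ ($X{\left(z \right)} = -3 + \frac{\left(-3\right) \left(\left(-3 - z\right) + z\right)}{3} = -3 + \frac{\left(-3\right) \left(-3\right)}{3} = -3 + \frac{1}{3} \cdot 9 = -3 + 3 = 0$)
$X{\left(-4 \right)} \left(-8\right) = 0 \left(-8\right) = 0$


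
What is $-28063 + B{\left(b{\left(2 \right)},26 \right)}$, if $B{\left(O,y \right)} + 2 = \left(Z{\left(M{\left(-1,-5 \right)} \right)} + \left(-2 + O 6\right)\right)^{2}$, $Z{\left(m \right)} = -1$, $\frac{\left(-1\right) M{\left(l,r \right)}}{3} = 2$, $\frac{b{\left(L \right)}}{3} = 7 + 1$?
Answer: $-8184$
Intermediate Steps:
$b{\left(L \right)} = 24$ ($b{\left(L \right)} = 3 \left(7 + 1\right) = 3 \cdot 8 = 24$)
$M{\left(l,r \right)} = -6$ ($M{\left(l,r \right)} = \left(-3\right) 2 = -6$)
$B{\left(O,y \right)} = -2 + \left(-3 + 6 O\right)^{2}$ ($B{\left(O,y \right)} = -2 + \left(-1 + \left(-2 + O 6\right)\right)^{2} = -2 + \left(-1 + \left(-2 + 6 O\right)\right)^{2} = -2 + \left(-3 + 6 O\right)^{2}$)
$-28063 + B{\left(b{\left(2 \right)},26 \right)} = -28063 - \left(2 - 9 \left(-1 + 2 \cdot 24\right)^{2}\right) = -28063 - \left(2 - 9 \left(-1 + 48\right)^{2}\right) = -28063 - \left(2 - 9 \cdot 47^{2}\right) = -28063 + \left(-2 + 9 \cdot 2209\right) = -28063 + \left(-2 + 19881\right) = -28063 + 19879 = -8184$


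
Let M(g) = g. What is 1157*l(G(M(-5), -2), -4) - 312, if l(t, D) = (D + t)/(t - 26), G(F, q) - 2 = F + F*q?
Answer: -9399/19 ≈ -494.68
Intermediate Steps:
G(F, q) = 2 + F + F*q (G(F, q) = 2 + (F + F*q) = 2 + F + F*q)
l(t, D) = (D + t)/(-26 + t)
1157*l(G(M(-5), -2), -4) - 312 = 1157*((-4 + (2 - 5 - 5*(-2)))/(-26 + (2 - 5 - 5*(-2)))) - 312 = 1157*((-4 + (2 - 5 + 10))/(-26 + (2 - 5 + 10))) - 312 = 1157*((-4 + 7)/(-26 + 7)) - 312 = 1157*(3/(-19)) - 312 = 1157*(-1/19*3) - 312 = 1157*(-3/19) - 312 = -3471/19 - 312 = -9399/19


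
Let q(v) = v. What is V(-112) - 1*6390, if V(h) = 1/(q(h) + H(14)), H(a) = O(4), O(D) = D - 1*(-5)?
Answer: -658171/103 ≈ -6390.0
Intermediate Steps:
O(D) = 5 + D (O(D) = D + 5 = 5 + D)
H(a) = 9 (H(a) = 5 + 4 = 9)
V(h) = 1/(9 + h) (V(h) = 1/(h + 9) = 1/(9 + h))
V(-112) - 1*6390 = 1/(9 - 112) - 1*6390 = 1/(-103) - 6390 = -1/103 - 6390 = -658171/103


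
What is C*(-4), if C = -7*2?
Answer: 56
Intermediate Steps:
C = -14
C*(-4) = -14*(-4) = 56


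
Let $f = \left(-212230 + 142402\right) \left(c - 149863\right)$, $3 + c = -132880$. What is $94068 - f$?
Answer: $-19743493620$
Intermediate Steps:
$c = -132883$ ($c = -3 - 132880 = -132883$)
$f = 19743587688$ ($f = \left(-212230 + 142402\right) \left(-132883 - 149863\right) = \left(-69828\right) \left(-282746\right) = 19743587688$)
$94068 - f = 94068 - 19743587688 = -19743493620$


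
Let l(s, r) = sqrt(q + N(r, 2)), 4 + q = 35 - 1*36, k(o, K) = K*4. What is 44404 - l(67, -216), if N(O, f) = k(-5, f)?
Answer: 44404 - sqrt(3) ≈ 44402.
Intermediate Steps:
k(o, K) = 4*K
N(O, f) = 4*f
q = -5 (q = -4 + (35 - 1*36) = -4 + (35 - 36) = -4 - 1 = -5)
l(s, r) = sqrt(3) (l(s, r) = sqrt(-5 + 4*2) = sqrt(-5 + 8) = sqrt(3))
44404 - l(67, -216) = 44404 - sqrt(3)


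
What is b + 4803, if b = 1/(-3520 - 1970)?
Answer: 26368469/5490 ≈ 4803.0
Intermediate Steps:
b = -1/5490 (b = 1/(-5490) = -1/5490 ≈ -0.00018215)
b + 4803 = -1/5490 + 4803 = 26368469/5490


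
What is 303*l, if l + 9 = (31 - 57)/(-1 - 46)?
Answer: -120291/47 ≈ -2559.4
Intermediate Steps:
l = -397/47 (l = -9 + (31 - 57)/(-1 - 46) = -9 - 26/(-47) = -9 - 26*(-1/47) = -9 + 26/47 = -397/47 ≈ -8.4468)
303*l = 303*(-397/47) = -120291/47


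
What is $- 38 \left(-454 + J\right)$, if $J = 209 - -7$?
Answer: $9044$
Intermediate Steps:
$J = 216$ ($J = 209 + 7 = 216$)
$- 38 \left(-454 + J\right) = - 38 \left(-454 + 216\right) = \left(-38\right) \left(-238\right) = 9044$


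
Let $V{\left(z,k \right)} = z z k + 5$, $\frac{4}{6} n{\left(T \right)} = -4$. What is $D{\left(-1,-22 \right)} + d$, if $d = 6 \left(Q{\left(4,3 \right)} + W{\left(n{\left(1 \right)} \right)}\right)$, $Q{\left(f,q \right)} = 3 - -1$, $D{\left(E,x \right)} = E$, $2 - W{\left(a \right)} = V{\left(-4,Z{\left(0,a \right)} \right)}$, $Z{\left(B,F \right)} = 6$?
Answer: $-571$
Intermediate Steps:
$n{\left(T \right)} = -6$ ($n{\left(T \right)} = \frac{3}{2} \left(-4\right) = -6$)
$V{\left(z,k \right)} = 5 + k z^{2}$ ($V{\left(z,k \right)} = z^{2} k + 5 = k z^{2} + 5 = 5 + k z^{2}$)
$W{\left(a \right)} = -99$ ($W{\left(a \right)} = 2 - \left(5 + 6 \left(-4\right)^{2}\right) = 2 - \left(5 + 6 \cdot 16\right) = 2 - \left(5 + 96\right) = 2 - 101 = -99$)
$Q{\left(f,q \right)} = 4$ ($Q{\left(f,q \right)} = 3 + 1 = 4$)
$d = -570$ ($d = 6 \left(4 - 99\right) = 6 \left(-95\right) = -570$)
$D{\left(-1,-22 \right)} + d = -1 - 570 = -571$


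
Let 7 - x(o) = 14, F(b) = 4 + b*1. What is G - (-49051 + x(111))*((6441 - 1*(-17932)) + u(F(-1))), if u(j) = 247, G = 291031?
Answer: 1208098991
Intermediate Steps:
F(b) = 4 + b
x(o) = -7 (x(o) = 7 - 1*14 = 7 - 14 = -7)
G - (-49051 + x(111))*((6441 - 1*(-17932)) + u(F(-1))) = 291031 - (-49051 - 7)*((6441 - 1*(-17932)) + 247) = 291031 - (-49058)*((6441 + 17932) + 247) = 291031 - (-49058)*(24373 + 247) = 291031 - (-49058)*24620 = 291031 - 1*(-1207807960) = 291031 + 1207807960 = 1208098991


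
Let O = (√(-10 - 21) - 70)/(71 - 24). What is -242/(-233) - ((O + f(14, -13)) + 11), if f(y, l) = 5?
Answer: -147532/10951 - I*√31/47 ≈ -13.472 - 0.11846*I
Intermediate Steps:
O = -70/47 + I*√31/47 (O = (√(-31) - 70)/47 = (I*√31 - 70)*(1/47) = (-70 + I*√31)*(1/47) = -70/47 + I*√31/47 ≈ -1.4894 + 0.11846*I)
-242/(-233) - ((O + f(14, -13)) + 11) = -242/(-233) - (((-70/47 + I*√31/47) + 5) + 11) = -242*(-1/233) - ((165/47 + I*√31/47) + 11) = 242/233 - (682/47 + I*√31/47) = 242/233 + (-682/47 - I*√31/47) = -147532/10951 - I*√31/47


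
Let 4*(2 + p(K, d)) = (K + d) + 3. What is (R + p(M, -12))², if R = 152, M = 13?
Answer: 22801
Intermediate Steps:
p(K, d) = -5/4 + K/4 + d/4 (p(K, d) = -2 + ((K + d) + 3)/4 = -2 + (3 + K + d)/4 = -2 + (¾ + K/4 + d/4) = -5/4 + K/4 + d/4)
(R + p(M, -12))² = (152 + (-5/4 + (¼)*13 + (¼)*(-12)))² = (152 + (-5/4 + 13/4 - 3))² = (152 - 1)² = 151² = 22801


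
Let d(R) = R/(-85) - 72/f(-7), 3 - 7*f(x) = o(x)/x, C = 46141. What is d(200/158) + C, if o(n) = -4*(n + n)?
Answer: 680963901/14773 ≈ 46095.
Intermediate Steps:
o(n) = -8*n
f(x) = 11/7 (f(x) = 3/7 - (-8*x)/(7*x) = 3/7 - ⅐*(-8) = 3/7 + 8/7 = 11/7)
d(R) = -504/11 - R/85 (d(R) = R/(-85) - 72/11/7 = R*(-1/85) - 72*7/11 = -R/85 - 504/11 = -504/11 - R/85)
d(200/158) + C = (-504/11 - 40/(17*158)) + 46141 = (-504/11 - 1/85*100/79) + 46141 = (-504/11 - 20/1343) + 46141 = -677092/14773 + 46141 = 680963901/14773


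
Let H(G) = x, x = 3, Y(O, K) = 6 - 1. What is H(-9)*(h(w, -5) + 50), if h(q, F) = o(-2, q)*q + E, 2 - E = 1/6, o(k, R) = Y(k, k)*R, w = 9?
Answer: 2741/2 ≈ 1370.5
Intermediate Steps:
Y(O, K) = 5
o(k, R) = 5*R
E = 11/6 (E = 2 - 1/6 = 2 - 1*⅙ = 2 - ⅙ = 11/6 ≈ 1.8333)
H(G) = 3
h(q, F) = 11/6 + 5*q² (h(q, F) = (5*q)*q + 11/6 = 5*q² + 11/6 = 11/6 + 5*q²)
H(-9)*(h(w, -5) + 50) = 3*((11/6 + 5*9²) + 50) = 3*((11/6 + 5*81) + 50) = 3*((11/6 + 405) + 50) = 3*(2441/6 + 50) = 3*(2741/6) = 2741/2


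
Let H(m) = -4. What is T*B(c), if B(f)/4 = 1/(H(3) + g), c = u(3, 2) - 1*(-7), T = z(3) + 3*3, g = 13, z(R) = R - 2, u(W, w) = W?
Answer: 40/9 ≈ 4.4444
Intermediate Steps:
z(R) = -2 + R
T = 10 (T = (-2 + 3) + 3*3 = 1 + 9 = 10)
c = 10 (c = 3 - 1*(-7) = 3 + 7 = 10)
B(f) = 4/9 (B(f) = 4/(-4 + 13) = 4/9)
T*B(c) = 10*(4/9) = 40/9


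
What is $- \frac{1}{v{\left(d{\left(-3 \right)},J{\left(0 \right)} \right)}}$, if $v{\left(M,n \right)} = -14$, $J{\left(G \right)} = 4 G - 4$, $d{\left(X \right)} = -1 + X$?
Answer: $\frac{1}{14} \approx 0.071429$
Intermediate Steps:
$J{\left(G \right)} = -4 + 4 G$
$- \frac{1}{v{\left(d{\left(-3 \right)},J{\left(0 \right)} \right)}} = - \frac{1}{-14} = \left(-1\right) \left(- \frac{1}{14}\right) = \frac{1}{14}$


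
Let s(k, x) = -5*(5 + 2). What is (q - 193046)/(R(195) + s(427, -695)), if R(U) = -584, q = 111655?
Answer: 81391/619 ≈ 131.49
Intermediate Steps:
s(k, x) = -35 (s(k, x) = -5*7 = -35)
(q - 193046)/(R(195) + s(427, -695)) = (111655 - 193046)/(-584 - 35) = -81391/(-619) = -81391*(-1/619) = 81391/619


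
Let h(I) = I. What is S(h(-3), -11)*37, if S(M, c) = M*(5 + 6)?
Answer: -1221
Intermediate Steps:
S(M, c) = 11*M (S(M, c) = M*11 = 11*M)
S(h(-3), -11)*37 = (11*(-3))*37 = -33*37 = -1221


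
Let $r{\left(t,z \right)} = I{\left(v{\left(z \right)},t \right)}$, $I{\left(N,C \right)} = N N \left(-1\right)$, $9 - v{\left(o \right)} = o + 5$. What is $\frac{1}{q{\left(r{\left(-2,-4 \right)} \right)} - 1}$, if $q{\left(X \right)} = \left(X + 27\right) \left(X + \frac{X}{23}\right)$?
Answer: $\frac{23}{56809} \approx 0.00040487$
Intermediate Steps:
$v{\left(o \right)} = 4 - o$ ($v{\left(o \right)} = 9 - \left(o + 5\right) = 9 - \left(5 + o\right) = 4 - o$)
$I{\left(N,C \right)} = - N^{2}$ ($I{\left(N,C \right)} = N^{2} \left(-1\right) = - N^{2}$)
$r{\left(t,z \right)} = - \left(4 - z\right)^{2}$
$q{\left(X \right)} = \frac{24 X \left(27 + X\right)}{23}$ ($q{\left(X \right)} = \left(27 + X\right) \left(X + X \frac{1}{23}\right) = \left(27 + X\right) \left(X + \frac{X}{23}\right) = \left(27 + X\right) \frac{24 X}{23} = \frac{24 X \left(27 + X\right)}{23}$)
$\frac{1}{q{\left(r{\left(-2,-4 \right)} \right)} - 1} = \frac{1}{\frac{24 \left(- \left(-4 - 4\right)^{2}\right) \left(27 - \left(-4 - 4\right)^{2}\right)}{23} - 1} = \frac{1}{\frac{24 \left(- \left(-8\right)^{2}\right) \left(27 - \left(-8\right)^{2}\right)}{23} - 1} = \frac{1}{\frac{24 \left(\left(-1\right) 64\right) \left(27 - 64\right)}{23} - 1} = \frac{1}{\frac{24}{23} \left(-64\right) \left(27 - 64\right) - 1} = \frac{1}{\frac{24}{23} \left(-64\right) \left(-37\right) - 1} = \frac{1}{\frac{56832}{23} - 1} = \frac{1}{\frac{56809}{23}} = \frac{23}{56809}$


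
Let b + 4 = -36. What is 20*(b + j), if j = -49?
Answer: -1780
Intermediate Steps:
b = -40 (b = -4 - 36 = -40)
20*(b + j) = 20*(-40 - 49) = 20*(-89) = -1780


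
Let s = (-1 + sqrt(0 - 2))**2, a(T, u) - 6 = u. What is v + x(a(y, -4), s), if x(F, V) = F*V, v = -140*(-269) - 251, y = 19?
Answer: 37407 - 4*I*sqrt(2) ≈ 37407.0 - 5.6569*I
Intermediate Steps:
a(T, u) = 6 + u
v = 37409 (v = 37660 - 251 = 37409)
s = (-1 + I*sqrt(2))**2 (s = (-1 + sqrt(-2))**2 = (-1 + I*sqrt(2))**2 ≈ -1.0 - 2.8284*I)
v + x(a(y, -4), s) = 37409 + (6 - 4)*(1 - I*sqrt(2))**2 = 37409 + 2*(1 - I*sqrt(2))**2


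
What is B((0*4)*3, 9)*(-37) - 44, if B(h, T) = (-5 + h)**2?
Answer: -969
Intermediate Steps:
B((0*4)*3, 9)*(-37) - 44 = (-5 + (0*4)*3)**2*(-37) - 44 = (-5 + 0*3)**2*(-37) - 44 = (-5 + 0)**2*(-37) - 44 = (-5)**2*(-37) - 44 = 25*(-37) - 44 = -925 - 44 = -969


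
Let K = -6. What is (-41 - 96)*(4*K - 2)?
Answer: 3562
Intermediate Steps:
(-41 - 96)*(4*K - 2) = (-41 - 96)*(4*(-6) - 2) = -137*(-24 - 2) = -137*(-26) = 3562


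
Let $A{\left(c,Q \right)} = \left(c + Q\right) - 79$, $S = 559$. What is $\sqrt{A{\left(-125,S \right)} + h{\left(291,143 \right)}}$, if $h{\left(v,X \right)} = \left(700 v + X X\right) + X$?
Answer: $\sqrt{224647} \approx 473.97$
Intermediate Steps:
$A{\left(c,Q \right)} = -79 + Q + c$ ($A{\left(c,Q \right)} = \left(Q + c\right) - 79 = -79 + Q + c$)
$h{\left(v,X \right)} = X + X^{2} + 700 v$ ($h{\left(v,X \right)} = \left(700 v + X^{2}\right) + X = \left(X^{2} + 700 v\right) + X = X + X^{2} + 700 v$)
$\sqrt{A{\left(-125,S \right)} + h{\left(291,143 \right)}} = \sqrt{\left(-79 + 559 - 125\right) + \left(143 + 143^{2} + 700 \cdot 291\right)} = \sqrt{355 + \left(143 + 20449 + 203700\right)} = \sqrt{355 + 224292} = \sqrt{224647}$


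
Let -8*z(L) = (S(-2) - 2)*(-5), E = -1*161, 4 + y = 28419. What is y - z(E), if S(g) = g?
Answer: 56835/2 ≈ 28418.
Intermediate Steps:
y = 28415 (y = -4 + 28419 = 28415)
E = -161
z(L) = -5/2 (z(L) = -(-2 - 2)*(-5)/8 = -(-1)*(-5)/2 = -⅛*20 = -5/2)
y - z(E) = 28415 - 1*(-5/2) = 28415 + 5/2 = 56835/2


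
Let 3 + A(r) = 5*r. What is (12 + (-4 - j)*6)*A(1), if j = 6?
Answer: -96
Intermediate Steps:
A(r) = -3 + 5*r
(12 + (-4 - j)*6)*A(1) = (12 + (-4 - 1*6)*6)*(-3 + 5*1) = (12 + (-4 - 6)*6)*(-3 + 5) = (12 - 10*6)*2 = (12 - 60)*2 = -48*2 = -96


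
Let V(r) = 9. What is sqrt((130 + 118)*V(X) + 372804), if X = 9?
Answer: 2*sqrt(93759) ≈ 612.40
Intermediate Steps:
sqrt((130 + 118)*V(X) + 372804) = sqrt((130 + 118)*9 + 372804) = sqrt(248*9 + 372804) = sqrt(2232 + 372804) = sqrt(375036) = 2*sqrt(93759)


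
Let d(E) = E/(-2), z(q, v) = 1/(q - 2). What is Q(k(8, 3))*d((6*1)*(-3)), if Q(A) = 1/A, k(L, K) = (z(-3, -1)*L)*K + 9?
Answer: 15/7 ≈ 2.1429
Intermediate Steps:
z(q, v) = 1/(-2 + q)
k(L, K) = 9 - K*L/5 (k(L, K) = (L/(-2 - 3))*K + 9 = (L/(-5))*K + 9 = (-L/5)*K + 9 = -K*L/5 + 9 = 9 - K*L/5)
d(E) = -E/2 (d(E) = E*(-½) = -E/2)
Q(k(8, 3))*d((6*1)*(-3)) = (-6*1*(-3)/2)/(9 - ⅕*3*8) = (-3*(-3))/(9 - 24/5) = (-½*(-18))/(21/5) = (5/21)*9 = 15/7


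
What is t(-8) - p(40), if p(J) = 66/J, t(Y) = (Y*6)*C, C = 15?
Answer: -14433/20 ≈ -721.65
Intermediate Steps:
t(Y) = 90*Y (t(Y) = (Y*6)*15 = (6*Y)*15 = 90*Y)
t(-8) - p(40) = 90*(-8) - 66/40 = -720 - 66/40 = -720 - 1*33/20 = -720 - 33/20 = -14433/20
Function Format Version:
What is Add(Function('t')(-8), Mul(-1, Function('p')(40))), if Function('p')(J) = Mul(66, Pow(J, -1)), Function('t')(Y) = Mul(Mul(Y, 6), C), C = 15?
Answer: Rational(-14433, 20) ≈ -721.65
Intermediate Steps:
Function('t')(Y) = Mul(90, Y) (Function('t')(Y) = Mul(Mul(Y, 6), 15) = Mul(Mul(6, Y), 15) = Mul(90, Y))
Add(Function('t')(-8), Mul(-1, Function('p')(40))) = Add(Mul(90, -8), Mul(-1, Mul(66, Pow(40, -1)))) = Add(-720, Mul(-1, Mul(66, Rational(1, 40)))) = Add(-720, Mul(-1, Rational(33, 20))) = Add(-720, Rational(-33, 20)) = Rational(-14433, 20)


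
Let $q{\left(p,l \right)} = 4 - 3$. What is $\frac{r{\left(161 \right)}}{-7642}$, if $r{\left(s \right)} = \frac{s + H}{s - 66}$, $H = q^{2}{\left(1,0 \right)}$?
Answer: $- \frac{81}{362995} \approx -0.00022314$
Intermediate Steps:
$q{\left(p,l \right)} = 1$
$H = 1$ ($H = 1^{2} = 1$)
$r{\left(s \right)} = \frac{1 + s}{-66 + s}$ ($r{\left(s \right)} = \frac{s + 1}{s - 66} = \frac{1 + s}{-66 + s}$)
$\frac{r{\left(161 \right)}}{-7642} = \frac{\frac{1}{-66 + 161} \left(1 + 161\right)}{-7642} = \frac{1}{95} \cdot 162 \left(- \frac{1}{7642}\right) = \frac{162}{95} \left(- \frac{1}{7642}\right) = - \frac{81}{362995}$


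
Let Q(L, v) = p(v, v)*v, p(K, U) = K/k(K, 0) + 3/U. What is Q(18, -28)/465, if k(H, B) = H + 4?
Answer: -89/1395 ≈ -0.063799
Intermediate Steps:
k(H, B) = 4 + H
p(K, U) = 3/U + K/(4 + K) (p(K, U) = K/(4 + K) + 3/U = 3/U + K/(4 + K))
Q(L, v) = v*(3/v + v/(4 + v)) (Q(L, v) = (3/v + v/(4 + v))*v = v*(3/v + v/(4 + v)))
Q(18, -28)/465 = ((12 + (-28)² + 3*(-28))/(4 - 28))/465 = ((12 + 784 - 84)/(-24))*(1/465) = -1/24*712*(1/465) = -89/3*1/465 = -89/1395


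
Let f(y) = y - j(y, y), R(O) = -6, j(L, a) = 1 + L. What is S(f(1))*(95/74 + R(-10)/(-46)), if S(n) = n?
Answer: -2407/1702 ≈ -1.4142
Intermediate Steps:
f(y) = -1 (f(y) = y - (1 + y) = y + (-1 - y) = -1)
S(f(1))*(95/74 + R(-10)/(-46)) = -(95/74 - 6/(-46)) = -(95*(1/74) - 6*(-1/46)) = -(95/74 + 3/23) = -1*2407/1702 = -2407/1702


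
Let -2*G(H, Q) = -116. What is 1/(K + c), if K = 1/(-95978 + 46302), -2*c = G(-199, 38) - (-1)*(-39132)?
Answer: 49676/970520011 ≈ 5.1185e-5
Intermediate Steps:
G(H, Q) = 58 (G(H, Q) = -½*(-116) = 58)
c = 19537 (c = -(58 - (-1)*(-39132))/2 = -(58 - 1*39132)/2 = -(58 - 39132)/2 = -½*(-39074) = 19537)
K = -1/49676 (K = 1/(-49676) = -1/49676 ≈ -2.0130e-5)
1/(K + c) = 1/(-1/49676 + 19537) = 1/(970520011/49676) = 49676/970520011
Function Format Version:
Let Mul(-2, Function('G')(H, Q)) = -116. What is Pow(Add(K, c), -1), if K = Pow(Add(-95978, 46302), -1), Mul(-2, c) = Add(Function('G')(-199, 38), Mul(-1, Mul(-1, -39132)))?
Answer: Rational(49676, 970520011) ≈ 5.1185e-5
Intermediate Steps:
Function('G')(H, Q) = 58 (Function('G')(H, Q) = Mul(Rational(-1, 2), -116) = 58)
c = 19537 (c = Mul(Rational(-1, 2), Add(58, Mul(-1, Mul(-1, -39132)))) = Mul(Rational(-1, 2), Add(58, Mul(-1, 39132))) = Mul(Rational(-1, 2), Add(58, -39132)) = Mul(Rational(-1, 2), -39074) = 19537)
K = Rational(-1, 49676) (K = Pow(-49676, -1) = Rational(-1, 49676) ≈ -2.0130e-5)
Pow(Add(K, c), -1) = Pow(Add(Rational(-1, 49676), 19537), -1) = Pow(Rational(970520011, 49676), -1) = Rational(49676, 970520011)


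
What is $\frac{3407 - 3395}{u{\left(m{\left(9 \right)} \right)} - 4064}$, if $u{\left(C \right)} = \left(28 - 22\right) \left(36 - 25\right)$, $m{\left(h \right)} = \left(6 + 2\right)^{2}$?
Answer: $- \frac{6}{1999} \approx -0.0030015$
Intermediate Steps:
$m{\left(h \right)} = 64$ ($m{\left(h \right)} = 8^{2} = 64$)
$u{\left(C \right)} = 66$ ($u{\left(C \right)} = 6 \cdot 11 = 66$)
$\frac{3407 - 3395}{u{\left(m{\left(9 \right)} \right)} - 4064} = \frac{3407 - 3395}{66 - 4064} = \frac{12}{-3998} = 12 \left(- \frac{1}{3998}\right) = - \frac{6}{1999}$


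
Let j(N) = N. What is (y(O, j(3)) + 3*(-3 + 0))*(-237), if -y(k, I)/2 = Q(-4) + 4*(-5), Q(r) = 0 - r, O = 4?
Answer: -5451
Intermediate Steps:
Q(r) = -r
y(k, I) = 32 (y(k, I) = -2*(-1*(-4) + 4*(-5)) = -2*(4 - 20) = -2*(-16) = 32)
(y(O, j(3)) + 3*(-3 + 0))*(-237) = (32 + 3*(-3 + 0))*(-237) = (32 + 3*(-3))*(-237) = (32 - 9)*(-237) = 23*(-237) = -5451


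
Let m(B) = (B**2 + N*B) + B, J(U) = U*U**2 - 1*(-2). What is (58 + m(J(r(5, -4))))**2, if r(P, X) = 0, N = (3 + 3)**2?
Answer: 18496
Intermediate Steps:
N = 36 (N = 6**2 = 36)
J(U) = 2 + U**3 (J(U) = U**3 + 2 = 2 + U**3)
m(B) = B**2 + 37*B (m(B) = (B**2 + 36*B) + B = B**2 + 37*B)
(58 + m(J(r(5, -4))))**2 = (58 + (2 + 0**3)*(37 + (2 + 0**3)))**2 = (58 + (2 + 0)*(37 + (2 + 0)))**2 = (58 + 2*(37 + 2))**2 = (58 + 2*39)**2 = (58 + 78)**2 = 136**2 = 18496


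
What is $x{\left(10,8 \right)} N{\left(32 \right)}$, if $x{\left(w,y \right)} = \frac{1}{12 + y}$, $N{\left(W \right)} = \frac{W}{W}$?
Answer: $\frac{1}{20} \approx 0.05$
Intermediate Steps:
$N{\left(W \right)} = 1$
$x{\left(10,8 \right)} N{\left(32 \right)} = \frac{1}{12 + 8} \cdot 1 = \frac{1}{20} \cdot 1 = \frac{1}{20}$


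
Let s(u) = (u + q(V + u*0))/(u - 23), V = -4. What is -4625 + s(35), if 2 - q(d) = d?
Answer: -55459/12 ≈ -4621.6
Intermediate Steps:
q(d) = 2 - d
s(u) = (6 + u)/(-23 + u) (s(u) = (u + (2 - (-4 + u*0)))/(u - 23) = (u + (2 - (-4 + 0)))/(-23 + u) = (u + (2 - 1*(-4)))/(-23 + u) = (u + (2 + 4))/(-23 + u) = (u + 6)/(-23 + u) = (6 + u)/(-23 + u))
-4625 + s(35) = -4625 + (6 + 35)/(-23 + 35) = -4625 + 41/12 = -55459/12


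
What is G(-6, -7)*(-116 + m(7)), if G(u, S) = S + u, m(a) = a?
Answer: 1417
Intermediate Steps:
G(-6, -7)*(-116 + m(7)) = (-7 - 6)*(-116 + 7) = -13*(-109) = 1417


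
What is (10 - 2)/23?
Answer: 8/23 ≈ 0.34783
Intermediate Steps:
(10 - 2)/23 = 8*(1/23) = 8/23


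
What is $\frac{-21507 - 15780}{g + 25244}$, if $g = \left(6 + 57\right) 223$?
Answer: $- \frac{37287}{39293} \approx -0.94895$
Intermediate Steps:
$g = 14049$ ($g = 63 \cdot 223 = 14049$)
$\frac{-21507 - 15780}{g + 25244} = \frac{-21507 - 15780}{14049 + 25244} = - \frac{37287}{39293}$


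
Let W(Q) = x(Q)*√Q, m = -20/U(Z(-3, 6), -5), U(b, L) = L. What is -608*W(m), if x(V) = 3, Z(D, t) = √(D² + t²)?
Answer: -3648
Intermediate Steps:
m = 4 (m = -20/(-5) = -20*(-⅕) = 4)
W(Q) = 3*√Q
-608*W(m) = -1824*√4 = -1824*2 = -608*6 = -3648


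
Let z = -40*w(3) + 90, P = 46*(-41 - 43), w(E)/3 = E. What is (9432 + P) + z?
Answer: 5298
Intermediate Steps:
w(E) = 3*E
P = -3864 (P = 46*(-84) = -3864)
z = -270 (z = -120*3 + 90 = -40*9 + 90 = -360 + 90 = -270)
(9432 + P) + z = (9432 - 3864) - 270 = 5568 - 270 = 5298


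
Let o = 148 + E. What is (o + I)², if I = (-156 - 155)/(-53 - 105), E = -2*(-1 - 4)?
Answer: 638825625/24964 ≈ 25590.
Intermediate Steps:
E = 10 (E = -2*(-5) = 10)
I = 311/158 (I = -311/(-158) = -311*(-1/158) = 311/158 ≈ 1.9684)
o = 158 (o = 148 + 10 = 158)
(o + I)² = (158 + 311/158)² = (25275/158)² = 638825625/24964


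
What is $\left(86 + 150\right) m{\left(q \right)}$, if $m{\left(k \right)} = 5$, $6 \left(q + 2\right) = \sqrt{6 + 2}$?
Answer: $1180$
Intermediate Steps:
$q = -2 + \frac{\sqrt{2}}{3}$ ($q = -2 + \frac{\sqrt{6 + 2}}{6} = -2 + \frac{\sqrt{8}}{6} = -2 + \frac{2 \sqrt{2}}{6} = -2 + \frac{\sqrt{2}}{3} \approx -1.5286$)
$\left(86 + 150\right) m{\left(q \right)} = \left(86 + 150\right) 5 = 236 \cdot 5 = 1180$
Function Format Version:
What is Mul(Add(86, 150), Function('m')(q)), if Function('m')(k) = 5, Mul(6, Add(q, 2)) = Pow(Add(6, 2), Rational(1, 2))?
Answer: 1180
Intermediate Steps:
q = Add(-2, Mul(Rational(1, 3), Pow(2, Rational(1, 2)))) (q = Add(-2, Mul(Rational(1, 6), Pow(Add(6, 2), Rational(1, 2)))) = Add(-2, Mul(Rational(1, 6), Pow(8, Rational(1, 2)))) = Add(-2, Mul(Rational(1, 6), Mul(2, Pow(2, Rational(1, 2))))) = Add(-2, Mul(Rational(1, 3), Pow(2, Rational(1, 2)))) ≈ -1.5286)
Mul(Add(86, 150), Function('m')(q)) = Mul(Add(86, 150), 5) = Mul(236, 5) = 1180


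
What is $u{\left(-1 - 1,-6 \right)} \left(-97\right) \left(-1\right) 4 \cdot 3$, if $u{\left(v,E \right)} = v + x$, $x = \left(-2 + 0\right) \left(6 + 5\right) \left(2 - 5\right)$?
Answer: $74496$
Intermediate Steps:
$x = 66$ ($x = - 2 \cdot 11 \left(-3\right) = \left(-2\right) \left(-33\right) = 66$)
$u{\left(v,E \right)} = 66 + v$ ($u{\left(v,E \right)} = v + 66 = 66 + v$)
$u{\left(-1 - 1,-6 \right)} \left(-97\right) \left(-1\right) 4 \cdot 3 = \left(66 - 2\right) \left(-97\right) \left(-1\right) 4 \cdot 3 = \left(66 - 2\right) \left(-97\right) \left(\left(-4\right) 3\right) = \left(66 - 2\right) \left(-97\right) \left(-12\right) = 64 \left(-97\right) \left(-12\right) = \left(-6208\right) \left(-12\right) = 74496$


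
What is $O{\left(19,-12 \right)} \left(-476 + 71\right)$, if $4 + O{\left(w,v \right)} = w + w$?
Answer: $-13770$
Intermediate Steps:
$O{\left(w,v \right)} = -4 + 2 w$ ($O{\left(w,v \right)} = -4 + \left(w + w\right) = -4 + 2 w$)
$O{\left(19,-12 \right)} \left(-476 + 71\right) = \left(-4 + 2 \cdot 19\right) \left(-476 + 71\right) = \left(-4 + 38\right) \left(-405\right) = 34 \left(-405\right) = -13770$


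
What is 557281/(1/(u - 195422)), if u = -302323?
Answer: -277383831345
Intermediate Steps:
557281/(1/(u - 195422)) = 557281/(1/(-302323 - 195422)) = 557281/(1/(-497745)) = 557281/(-1/497745) = 557281*(-497745) = -277383831345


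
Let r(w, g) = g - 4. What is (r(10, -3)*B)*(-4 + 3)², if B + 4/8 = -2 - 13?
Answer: 217/2 ≈ 108.50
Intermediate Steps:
r(w, g) = -4 + g
B = -31/2 (B = -½ + (-2 - 13) = -½ - 15 = -31/2 ≈ -15.500)
(r(10, -3)*B)*(-4 + 3)² = ((-4 - 3)*(-31/2))*(-4 + 3)² = -7*(-31/2)*(-1)² = (217/2)*1 = 217/2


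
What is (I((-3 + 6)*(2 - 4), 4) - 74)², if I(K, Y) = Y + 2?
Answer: 4624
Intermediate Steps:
I(K, Y) = 2 + Y
(I((-3 + 6)*(2 - 4), 4) - 74)² = ((2 + 4) - 74)² = (6 - 74)² = (-68)² = 4624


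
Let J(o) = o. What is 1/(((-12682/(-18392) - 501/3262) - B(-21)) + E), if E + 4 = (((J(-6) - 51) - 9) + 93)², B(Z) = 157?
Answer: 14998676/8527286541 ≈ 0.0017589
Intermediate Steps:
E = 725 (E = -4 + (((-6 - 51) - 9) + 93)² = -4 + ((-57 - 9) + 93)² = -4 + (-66 + 93)² = -4 + 27² = -4 + 729 = 725)
1/(((-12682/(-18392) - 501/3262) - B(-21)) + E) = 1/(((-12682/(-18392) - 501/3262) - 1*157) + 725) = 1/(((-12682*(-1/18392) - 501*1/3262) - 157) + 725) = 1/(((6341/9196 - 501/3262) - 157) + 725) = 1/((8038573/14998676 - 157) + 725) = 1/(-2346753559/14998676 + 725) = 1/(8527286541/14998676) = 14998676/8527286541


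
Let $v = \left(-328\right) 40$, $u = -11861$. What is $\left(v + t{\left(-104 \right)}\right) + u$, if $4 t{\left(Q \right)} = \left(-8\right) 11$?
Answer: $-25003$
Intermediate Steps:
$t{\left(Q \right)} = -22$ ($t{\left(Q \right)} = \frac{\left(-8\right) 11}{4} = \frac{1}{4} \left(-88\right) = -22$)
$v = -13120$
$\left(v + t{\left(-104 \right)}\right) + u = \left(-13120 - 22\right) - 11861 = -13142 - 11861 = -25003$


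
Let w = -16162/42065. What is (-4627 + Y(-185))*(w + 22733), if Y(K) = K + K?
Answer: -4778368672551/42065 ≈ -1.1359e+8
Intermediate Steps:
w = -16162/42065 (w = -16162*1/42065 = -16162/42065 ≈ -0.38421)
Y(K) = 2*K
(-4627 + Y(-185))*(w + 22733) = (-4627 + 2*(-185))*(-16162/42065 + 22733) = (-4627 - 370)*(956247483/42065) = -4997*956247483/42065 = -4778368672551/42065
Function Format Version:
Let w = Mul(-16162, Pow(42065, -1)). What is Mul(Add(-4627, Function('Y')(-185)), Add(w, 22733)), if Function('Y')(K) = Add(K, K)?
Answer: Rational(-4778368672551, 42065) ≈ -1.1359e+8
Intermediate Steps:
w = Rational(-16162, 42065) (w = Mul(-16162, Rational(1, 42065)) = Rational(-16162, 42065) ≈ -0.38421)
Function('Y')(K) = Mul(2, K)
Mul(Add(-4627, Function('Y')(-185)), Add(w, 22733)) = Mul(Add(-4627, Mul(2, -185)), Add(Rational(-16162, 42065), 22733)) = Mul(Add(-4627, -370), Rational(956247483, 42065)) = Mul(-4997, Rational(956247483, 42065)) = Rational(-4778368672551, 42065)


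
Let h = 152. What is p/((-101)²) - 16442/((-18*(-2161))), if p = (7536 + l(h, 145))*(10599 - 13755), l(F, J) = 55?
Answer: -466027367425/198399249 ≈ -2348.9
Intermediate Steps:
p = -23957196 (p = (7536 + 55)*(10599 - 13755) = 7591*(-3156) = -23957196)
p/((-101)²) - 16442/((-18*(-2161))) = -23957196/((-101)²) - 16442/((-18*(-2161))) = -23957196/10201 - 16442/38898 = -23957196*1/10201 - 16442*1/38898 = -23957196/10201 - 8221/19449 = -466027367425/198399249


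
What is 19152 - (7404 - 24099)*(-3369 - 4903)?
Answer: -138081888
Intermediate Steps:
19152 - (7404 - 24099)*(-3369 - 4903) = 19152 - (-16695)*(-8272) = 19152 - 1*138101040 = 19152 - 138101040 = -138081888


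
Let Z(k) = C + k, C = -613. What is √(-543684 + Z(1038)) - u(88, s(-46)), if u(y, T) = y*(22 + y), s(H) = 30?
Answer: -9680 + I*√543259 ≈ -9680.0 + 737.06*I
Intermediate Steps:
Z(k) = -613 + k
√(-543684 + Z(1038)) - u(88, s(-46)) = √(-543684 + (-613 + 1038)) - 88*(22 + 88) = √(-543684 + 425) - 88*110 = √(-543259) - 1*9680 = I*√543259 - 9680 = -9680 + I*√543259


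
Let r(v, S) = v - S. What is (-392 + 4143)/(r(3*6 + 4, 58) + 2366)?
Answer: 3751/2330 ≈ 1.6099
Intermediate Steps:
(-392 + 4143)/(r(3*6 + 4, 58) + 2366) = (-392 + 4143)/(((3*6 + 4) - 1*58) + 2366) = 3751/(((18 + 4) - 58) + 2366) = 3751/((22 - 58) + 2366) = 3751/(-36 + 2366) = 3751/2330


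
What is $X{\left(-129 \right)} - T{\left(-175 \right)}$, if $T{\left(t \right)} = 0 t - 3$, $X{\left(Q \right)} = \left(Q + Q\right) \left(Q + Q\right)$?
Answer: $66567$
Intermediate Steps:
$X{\left(Q \right)} = 4 Q^{2}$ ($X{\left(Q \right)} = 2 Q 2 Q = 4 Q^{2}$)
$T{\left(t \right)} = -3$ ($T{\left(t \right)} = 0 - 3 = -3$)
$X{\left(-129 \right)} - T{\left(-175 \right)} = 4 \left(-129\right)^{2} - -3 = 4 \cdot 16641 + 3 = 66564 + 3 = 66567$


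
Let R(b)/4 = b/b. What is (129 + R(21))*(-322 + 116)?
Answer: -27398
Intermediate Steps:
R(b) = 4 (R(b) = 4*(b/b) = 4*1 = 4)
(129 + R(21))*(-322 + 116) = (129 + 4)*(-322 + 116) = 133*(-206) = -27398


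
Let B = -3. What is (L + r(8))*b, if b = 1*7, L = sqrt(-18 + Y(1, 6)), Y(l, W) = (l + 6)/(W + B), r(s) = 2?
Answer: 14 + 7*I*sqrt(141)/3 ≈ 14.0 + 27.707*I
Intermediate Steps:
Y(l, W) = (6 + l)/(-3 + W) (Y(l, W) = (l + 6)/(W - 3) = (6 + l)/(-3 + W))
L = I*sqrt(141)/3 (L = sqrt(-18 + (6 + 1)/(-3 + 6)) = sqrt(-18 + 7/3) = sqrt(-47/3) = I*sqrt(141)/3 ≈ 3.9581*I)
b = 7
(L + r(8))*b = (I*sqrt(141)/3 + 2)*7 = (2 + I*sqrt(141)/3)*7 = 14 + 7*I*sqrt(141)/3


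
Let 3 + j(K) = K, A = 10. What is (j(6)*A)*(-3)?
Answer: -90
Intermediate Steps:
j(K) = -3 + K
(j(6)*A)*(-3) = ((-3 + 6)*10)*(-3) = (3*10)*(-3) = 30*(-3) = -90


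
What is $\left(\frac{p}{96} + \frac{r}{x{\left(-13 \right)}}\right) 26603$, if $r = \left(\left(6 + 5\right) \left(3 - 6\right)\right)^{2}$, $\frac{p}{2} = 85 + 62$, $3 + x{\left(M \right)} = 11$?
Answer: $\frac{59244881}{16} \approx 3.7028 \cdot 10^{6}$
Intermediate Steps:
$x{\left(M \right)} = 8$ ($x{\left(M \right)} = -3 + 11 = 8$)
$p = 294$ ($p = 2 \left(85 + 62\right) = 2 \cdot 147 = 294$)
$r = 1089$ ($r = \left(11 \left(-3\right)\right)^{2} = \left(-33\right)^{2} = 1089$)
$\left(\frac{p}{96} + \frac{r}{x{\left(-13 \right)}}\right) 26603 = \left(\frac{294}{96} + \frac{1089}{8}\right) 26603 = \left(294 \cdot \frac{1}{96} + 1089 \cdot \frac{1}{8}\right) 26603 = \left(\frac{49}{16} + \frac{1089}{8}\right) 26603 = \frac{2227}{16} \cdot 26603 = \frac{59244881}{16}$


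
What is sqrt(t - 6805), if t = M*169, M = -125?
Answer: 7*I*sqrt(570) ≈ 167.12*I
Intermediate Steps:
t = -21125 (t = -125*169 = -21125)
sqrt(t - 6805) = sqrt(-21125 - 6805) = sqrt(-27930) = 7*I*sqrt(570)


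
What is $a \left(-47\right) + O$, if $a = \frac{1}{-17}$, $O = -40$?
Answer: $- \frac{633}{17} \approx -37.235$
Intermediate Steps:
$a = - \frac{1}{17} \approx -0.058824$
$a \left(-47\right) + O = \left(- \frac{1}{17}\right) \left(-47\right) - 40 = \frac{47}{17} - 40 = - \frac{633}{17}$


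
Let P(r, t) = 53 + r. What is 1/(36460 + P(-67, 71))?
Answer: 1/36446 ≈ 2.7438e-5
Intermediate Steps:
1/(36460 + P(-67, 71)) = 1/(36460 + (53 - 67)) = 1/(36460 - 14) = 1/36446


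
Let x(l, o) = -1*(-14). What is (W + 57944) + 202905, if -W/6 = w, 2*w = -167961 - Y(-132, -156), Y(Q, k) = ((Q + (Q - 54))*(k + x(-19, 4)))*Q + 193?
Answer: -17116465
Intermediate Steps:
x(l, o) = 14
Y(Q, k) = 193 + Q*(-54 + 2*Q)*(14 + k) (Y(Q, k) = ((Q + (Q - 54))*(k + 14))*Q + 193 = ((Q + (-54 + Q))*(14 + k))*Q + 193 = ((-54 + 2*Q)*(14 + k))*Q + 193 = Q*(-54 + 2*Q)*(14 + k) + 193 = 193 + Q*(-54 + 2*Q)*(14 + k))
w = 2896219 (w = (-167961 - (193 - 756*(-132) + 28*(-132)² - 54*(-132)*(-156) + 2*(-156)*(-132)²))/2 = (-167961 - (193 + 99792 + 28*17424 - 1111968 + 2*(-156)*17424))/2 = (-167961 - (193 + 99792 + 487872 - 1111968 - 5436288))/2 = (-167961 - 1*(-5960399))/2 = (-167961 + 5960399)/2 = (½)*5792438 = 2896219)
W = -17377314 (W = -6*2896219 = -17377314)
(W + 57944) + 202905 = (-17377314 + 57944) + 202905 = -17319370 + 202905 = -17116465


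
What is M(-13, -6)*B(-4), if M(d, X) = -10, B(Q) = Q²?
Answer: -160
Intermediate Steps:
M(-13, -6)*B(-4) = -10*(-4)² = -10*16 = -160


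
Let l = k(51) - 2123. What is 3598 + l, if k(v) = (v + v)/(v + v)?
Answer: 1476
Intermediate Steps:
k(v) = 1 (k(v) = (2*v)/((2*v)) = (2*v)*(1/(2*v)) = 1)
l = -2122 (l = 1 - 2123 = -2122)
3598 + l = 3598 - 2122 = 1476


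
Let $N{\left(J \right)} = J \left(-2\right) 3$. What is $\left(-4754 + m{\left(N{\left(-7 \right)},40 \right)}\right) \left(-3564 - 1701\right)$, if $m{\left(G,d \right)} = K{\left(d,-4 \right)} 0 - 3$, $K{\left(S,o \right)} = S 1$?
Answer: $25045605$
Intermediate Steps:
$K{\left(S,o \right)} = S$
$N{\left(J \right)} = - 6 J$ ($N{\left(J \right)} = - 2 J 3 = - 6 J$)
$m{\left(G,d \right)} = -3$ ($m{\left(G,d \right)} = d 0 - 3 = 0 - 3 = -3$)
$\left(-4754 + m{\left(N{\left(-7 \right)},40 \right)}\right) \left(-3564 - 1701\right) = \left(-4754 - 3\right) \left(-3564 - 1701\right) = \left(-4757\right) \left(-5265\right) = 25045605$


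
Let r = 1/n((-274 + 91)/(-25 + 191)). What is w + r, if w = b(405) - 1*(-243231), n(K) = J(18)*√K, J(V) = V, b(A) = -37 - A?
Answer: 242789 - I*√30378/3294 ≈ 2.4279e+5 - 0.052912*I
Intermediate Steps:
n(K) = 18*√K
w = 242789 (w = (-37 - 1*405) - 1*(-243231) = (-37 - 405) + 243231 = -442 + 243231 = 242789)
r = -I*√30378/3294 (r = 1/(18*√((-274 + 91)/(-25 + 191))) = 1/(18*√(-183/166)) = 1/(18*(I*√30378/166)) = 1/(9*I*√30378/83) = -I*√30378/3294 ≈ -0.052912*I)
w + r = 242789 - I*√30378/3294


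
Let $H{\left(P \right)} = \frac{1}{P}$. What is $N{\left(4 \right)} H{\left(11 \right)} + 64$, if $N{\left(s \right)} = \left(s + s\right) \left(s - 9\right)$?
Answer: $\frac{664}{11} \approx 60.364$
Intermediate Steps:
$N{\left(s \right)} = 2 s \left(-9 + s\right)$
$N{\left(4 \right)} H{\left(11 \right)} + 64 = \frac{2 \cdot 4 \left(-9 + 4\right)}{11} + 64 = 2 \cdot 4 \left(-5\right) \frac{1}{11} + 64 = \left(-40\right) \frac{1}{11} + 64 = - \frac{40}{11} + 64 = \frac{664}{11}$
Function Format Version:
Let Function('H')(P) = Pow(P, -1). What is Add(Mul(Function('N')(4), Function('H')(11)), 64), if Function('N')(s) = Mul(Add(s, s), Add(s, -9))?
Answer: Rational(664, 11) ≈ 60.364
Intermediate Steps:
Function('N')(s) = Mul(2, s, Add(-9, s)) (Function('N')(s) = Mul(Mul(2, s), Add(-9, s)) = Mul(2, s, Add(-9, s)))
Add(Mul(Function('N')(4), Function('H')(11)), 64) = Add(Mul(Mul(2, 4, Add(-9, 4)), Pow(11, -1)), 64) = Add(Mul(Mul(2, 4, -5), Rational(1, 11)), 64) = Add(Mul(-40, Rational(1, 11)), 64) = Add(Rational(-40, 11), 64) = Rational(664, 11)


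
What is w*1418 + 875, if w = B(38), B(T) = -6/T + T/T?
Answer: 39313/19 ≈ 2069.1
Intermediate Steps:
B(T) = 1 - 6/T (B(T) = -6/T + 1 = 1 - 6/T)
w = 16/19 (w = (-6 + 38)/38 = (1/38)*32 = 16/19 ≈ 0.84210)
w*1418 + 875 = (16/19)*1418 + 875 = 22688/19 + 875 = 39313/19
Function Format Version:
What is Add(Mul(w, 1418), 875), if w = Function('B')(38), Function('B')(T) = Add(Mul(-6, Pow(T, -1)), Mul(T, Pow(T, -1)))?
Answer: Rational(39313, 19) ≈ 2069.1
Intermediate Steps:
Function('B')(T) = Add(1, Mul(-6, Pow(T, -1))) (Function('B')(T) = Add(Mul(-6, Pow(T, -1)), 1) = Add(1, Mul(-6, Pow(T, -1))))
w = Rational(16, 19) (w = Mul(Pow(38, -1), Add(-6, 38)) = Mul(Rational(1, 38), 32) = Rational(16, 19) ≈ 0.84210)
Add(Mul(w, 1418), 875) = Add(Mul(Rational(16, 19), 1418), 875) = Add(Rational(22688, 19), 875) = Rational(39313, 19)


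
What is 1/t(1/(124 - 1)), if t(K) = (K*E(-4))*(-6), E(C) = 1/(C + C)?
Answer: 164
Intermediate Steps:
E(C) = 1/(2*C)
t(K) = 3*K/4 (t(K) = (K*((½)/(-4)))*(-6) = (K*((½)*(-¼)))*(-6) = (K*(-⅛))*(-6) = -K/8*(-6) = 3*K/4)
1/t(1/(124 - 1)) = 1/(3/(4*(124 - 1))) = 1/((¾)/123) = 1/((¾)*(1/123)) = 1/(1/164) = 164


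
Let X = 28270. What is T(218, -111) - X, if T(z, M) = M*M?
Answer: -15949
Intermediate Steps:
T(z, M) = M²
T(218, -111) - X = (-111)² - 1*28270 = 12321 - 28270 = -15949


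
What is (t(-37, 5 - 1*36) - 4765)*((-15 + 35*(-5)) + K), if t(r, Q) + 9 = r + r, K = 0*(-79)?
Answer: 921120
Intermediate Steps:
K = 0
t(r, Q) = -9 + 2*r (t(r, Q) = -9 + (r + r) = -9 + 2*r)
(t(-37, 5 - 1*36) - 4765)*((-15 + 35*(-5)) + K) = ((-9 + 2*(-37)) - 4765)*((-15 + 35*(-5)) + 0) = ((-9 - 74) - 4765)*((-15 - 175) + 0) = (-83 - 4765)*(-190 + 0) = -4848*(-190) = 921120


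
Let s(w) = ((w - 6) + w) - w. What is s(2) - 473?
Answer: -477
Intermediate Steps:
s(w) = -6 + w (s(w) = ((-6 + w) + w) - w = (-6 + 2*w) - w = -6 + w)
s(2) - 473 = (-6 + 2) - 473 = -4 - 473 = -477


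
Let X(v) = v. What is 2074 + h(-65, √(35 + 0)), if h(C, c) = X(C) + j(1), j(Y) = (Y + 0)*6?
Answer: 2015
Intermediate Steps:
j(Y) = 6*Y (j(Y) = Y*6 = 6*Y)
h(C, c) = 6 + C (h(C, c) = C + 6*1 = C + 6 = 6 + C)
2074 + h(-65, √(35 + 0)) = 2074 + (6 - 65) = 2074 - 59 = 2015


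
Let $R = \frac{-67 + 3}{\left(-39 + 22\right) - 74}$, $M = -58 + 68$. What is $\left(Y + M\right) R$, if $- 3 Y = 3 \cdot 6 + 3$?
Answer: $\frac{192}{91} \approx 2.1099$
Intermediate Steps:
$M = 10$
$R = \frac{64}{91}$ ($R = - \frac{64}{-17 - 74} = - \frac{64}{-91} = \left(-64\right) \left(- \frac{1}{91}\right) = \frac{64}{91} \approx 0.7033$)
$Y = -7$ ($Y = - \frac{3 \cdot 6 + 3}{3} = - \frac{18 + 3}{3} = \left(- \frac{1}{3}\right) 21 = -7$)
$\left(Y + M\right) R = \left(-7 + 10\right) \frac{64}{91} = 3 \cdot \frac{64}{91} = \frac{192}{91}$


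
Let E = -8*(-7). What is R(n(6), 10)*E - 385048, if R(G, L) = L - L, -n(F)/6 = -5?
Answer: -385048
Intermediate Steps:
n(F) = 30 (n(F) = -6*(-5) = 30)
E = 56
R(G, L) = 0
R(n(6), 10)*E - 385048 = 0*56 - 385048 = 0 - 385048 = -385048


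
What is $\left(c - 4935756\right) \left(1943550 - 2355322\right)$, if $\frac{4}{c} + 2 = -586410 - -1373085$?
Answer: $\frac{1598839019347617248}{786673} \approx 2.0324 \cdot 10^{12}$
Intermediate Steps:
$c = \frac{4}{786673}$ ($c = \frac{4}{-2 - -786675} = \frac{4}{-2 + \left(-586410 + 1373085\right)} = \frac{4}{-2 + 786675} = \frac{4}{786673} \approx 5.0847 \cdot 10^{-6}$)
$\left(c - 4935756\right) \left(1943550 - 2355322\right) = \left(\frac{4}{786673} - 4935756\right) \left(1943550 - 2355322\right) = \left(- \frac{3882825979784}{786673}\right) \left(-411772\right) = \frac{1598839019347617248}{786673}$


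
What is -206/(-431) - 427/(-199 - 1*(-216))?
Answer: -180535/7327 ≈ -24.640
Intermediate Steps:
-206/(-431) - 427/(-199 - 1*(-216)) = -206*(-1/431) - 427/(-199 + 216) = 206/431 - 427/17 = -180535/7327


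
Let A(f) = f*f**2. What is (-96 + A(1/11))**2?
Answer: 16326450625/1771561 ≈ 9215.9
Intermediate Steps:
A(f) = f**3
(-96 + A(1/11))**2 = (-96 + (1/11)**3)**2 = (-96 + 1/1331)**2 = (-127775/1331)**2 = 16326450625/1771561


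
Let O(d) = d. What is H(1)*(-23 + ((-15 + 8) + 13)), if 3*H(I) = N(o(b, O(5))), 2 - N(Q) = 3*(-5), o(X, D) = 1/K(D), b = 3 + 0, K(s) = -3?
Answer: -289/3 ≈ -96.333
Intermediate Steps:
b = 3
o(X, D) = -⅓ (o(X, D) = 1/(-3) = -⅓)
N(Q) = 17 (N(Q) = 2 - 3*(-5) = 2 - 1*(-15) = 2 + 15 = 17)
H(I) = 17/3 (H(I) = (⅓)*17 = 17/3)
H(1)*(-23 + ((-15 + 8) + 13)) = 17*(-23 + ((-15 + 8) + 13))/3 = 17*(-23 + (-7 + 13))/3 = 17*(-23 + 6)/3 = (17/3)*(-17) = -289/3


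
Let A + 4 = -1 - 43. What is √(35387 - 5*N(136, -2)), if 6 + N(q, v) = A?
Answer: √35657 ≈ 188.83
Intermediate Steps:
A = -48 (A = -4 + (-1 - 43) = -4 - 44 = -48)
N(q, v) = -54 (N(q, v) = -6 - 48 = -54)
√(35387 - 5*N(136, -2)) = √(35387 - 5*(-54)) = √(35387 + 270) = √35657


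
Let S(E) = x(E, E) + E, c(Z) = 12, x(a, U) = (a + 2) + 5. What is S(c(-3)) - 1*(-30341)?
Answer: 30372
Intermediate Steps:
x(a, U) = 7 + a (x(a, U) = (2 + a) + 5 = 7 + a)
S(E) = 7 + 2*E (S(E) = (7 + E) + E = 7 + 2*E)
S(c(-3)) - 1*(-30341) = (7 + 2*12) - 1*(-30341) = (7 + 24) + 30341 = 31 + 30341 = 30372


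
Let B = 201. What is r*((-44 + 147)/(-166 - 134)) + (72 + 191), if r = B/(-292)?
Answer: 7686501/29200 ≈ 263.24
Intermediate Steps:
r = -201/292 (r = 201/(-292) = 201*(-1/292) = -201/292 ≈ -0.68836)
r*((-44 + 147)/(-166 - 134)) + (72 + 191) = -201*(-44 + 147)/(292*(-166 - 134)) + (72 + 191) = -20703/(292*(-300)) + 263 = -20703*(-1)/(292*300) + 263 = -201/292*(-103/300) + 263 = 6901/29200 + 263 = 7686501/29200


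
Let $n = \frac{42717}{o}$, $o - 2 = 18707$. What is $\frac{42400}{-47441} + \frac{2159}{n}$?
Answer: $\frac{1914460350571}{2026537197} \approx 944.7$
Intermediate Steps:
$o = 18709$ ($o = 2 + 18707 = 18709$)
$n = \frac{42717}{18709} \approx 2.2832$
$\frac{42400}{-47441} + \frac{2159}{n} = \frac{42400}{-47441} + \frac{2159}{\frac{42717}{18709}} = 42400 \left(- \frac{1}{47441}\right) + 2159 \cdot \frac{18709}{42717} = - \frac{42400}{47441} + \frac{40392731}{42717} = \frac{1914460350571}{2026537197}$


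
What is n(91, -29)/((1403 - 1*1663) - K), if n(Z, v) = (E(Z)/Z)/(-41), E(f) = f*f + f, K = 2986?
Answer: 46/66543 ≈ 0.00069128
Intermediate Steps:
E(f) = f + f² (E(f) = f² + f = f + f²)
n(Z, v) = -1/41 - Z/41 (n(Z, v) = ((Z*(1 + Z))/Z)/(-41) = (1 + Z)*(-1/41) = -1/41 - Z/41)
n(91, -29)/((1403 - 1*1663) - K) = (-1/41 - 1/41*91)/((1403 - 1*1663) - 1*2986) = (-1/41 - 91/41)/((1403 - 1663) - 2986) = -92/(41*(-260 - 2986)) = -92/41/(-3246) = -92/41*(-1/3246) = 46/66543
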